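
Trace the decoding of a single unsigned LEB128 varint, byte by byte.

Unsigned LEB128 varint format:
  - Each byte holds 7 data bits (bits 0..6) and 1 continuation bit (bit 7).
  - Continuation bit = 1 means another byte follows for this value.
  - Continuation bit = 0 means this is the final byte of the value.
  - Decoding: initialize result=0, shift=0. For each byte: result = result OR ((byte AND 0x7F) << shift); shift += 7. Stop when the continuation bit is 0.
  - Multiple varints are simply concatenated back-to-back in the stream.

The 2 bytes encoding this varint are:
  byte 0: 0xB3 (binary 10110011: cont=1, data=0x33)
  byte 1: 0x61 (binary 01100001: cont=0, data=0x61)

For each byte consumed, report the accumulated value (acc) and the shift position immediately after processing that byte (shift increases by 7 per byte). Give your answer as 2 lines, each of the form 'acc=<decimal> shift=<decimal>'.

Answer: acc=51 shift=7
acc=12467 shift=14

Derivation:
byte 0=0xB3: payload=0x33=51, contrib = 51<<0 = 51; acc -> 51, shift -> 7
byte 1=0x61: payload=0x61=97, contrib = 97<<7 = 12416; acc -> 12467, shift -> 14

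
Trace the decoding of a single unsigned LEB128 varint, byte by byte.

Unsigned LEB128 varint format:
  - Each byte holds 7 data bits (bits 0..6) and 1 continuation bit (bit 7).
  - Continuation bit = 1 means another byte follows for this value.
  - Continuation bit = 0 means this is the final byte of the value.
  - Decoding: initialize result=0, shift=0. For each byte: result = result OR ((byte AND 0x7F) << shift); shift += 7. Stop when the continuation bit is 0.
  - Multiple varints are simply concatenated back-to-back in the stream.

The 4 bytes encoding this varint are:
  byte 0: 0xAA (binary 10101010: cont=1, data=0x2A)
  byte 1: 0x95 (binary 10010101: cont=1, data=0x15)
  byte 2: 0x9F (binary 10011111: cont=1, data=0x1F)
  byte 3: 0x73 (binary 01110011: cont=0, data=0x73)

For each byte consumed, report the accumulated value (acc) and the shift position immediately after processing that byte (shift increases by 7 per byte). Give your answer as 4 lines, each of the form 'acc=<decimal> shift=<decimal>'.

byte 0=0xAA: payload=0x2A=42, contrib = 42<<0 = 42; acc -> 42, shift -> 7
byte 1=0x95: payload=0x15=21, contrib = 21<<7 = 2688; acc -> 2730, shift -> 14
byte 2=0x9F: payload=0x1F=31, contrib = 31<<14 = 507904; acc -> 510634, shift -> 21
byte 3=0x73: payload=0x73=115, contrib = 115<<21 = 241172480; acc -> 241683114, shift -> 28

Answer: acc=42 shift=7
acc=2730 shift=14
acc=510634 shift=21
acc=241683114 shift=28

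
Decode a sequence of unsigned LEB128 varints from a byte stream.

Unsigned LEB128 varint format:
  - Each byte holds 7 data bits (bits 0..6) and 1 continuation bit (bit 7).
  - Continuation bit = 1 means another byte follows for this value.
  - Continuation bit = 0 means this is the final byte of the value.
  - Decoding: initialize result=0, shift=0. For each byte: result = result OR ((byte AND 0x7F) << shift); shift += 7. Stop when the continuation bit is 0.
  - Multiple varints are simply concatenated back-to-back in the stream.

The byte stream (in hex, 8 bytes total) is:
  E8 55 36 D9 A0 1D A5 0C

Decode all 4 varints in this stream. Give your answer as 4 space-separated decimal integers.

Answer: 10984 54 479321 1573

Derivation:
  byte[0]=0xE8 cont=1 payload=0x68=104: acc |= 104<<0 -> acc=104 shift=7
  byte[1]=0x55 cont=0 payload=0x55=85: acc |= 85<<7 -> acc=10984 shift=14 [end]
Varint 1: bytes[0:2] = E8 55 -> value 10984 (2 byte(s))
  byte[2]=0x36 cont=0 payload=0x36=54: acc |= 54<<0 -> acc=54 shift=7 [end]
Varint 2: bytes[2:3] = 36 -> value 54 (1 byte(s))
  byte[3]=0xD9 cont=1 payload=0x59=89: acc |= 89<<0 -> acc=89 shift=7
  byte[4]=0xA0 cont=1 payload=0x20=32: acc |= 32<<7 -> acc=4185 shift=14
  byte[5]=0x1D cont=0 payload=0x1D=29: acc |= 29<<14 -> acc=479321 shift=21 [end]
Varint 3: bytes[3:6] = D9 A0 1D -> value 479321 (3 byte(s))
  byte[6]=0xA5 cont=1 payload=0x25=37: acc |= 37<<0 -> acc=37 shift=7
  byte[7]=0x0C cont=0 payload=0x0C=12: acc |= 12<<7 -> acc=1573 shift=14 [end]
Varint 4: bytes[6:8] = A5 0C -> value 1573 (2 byte(s))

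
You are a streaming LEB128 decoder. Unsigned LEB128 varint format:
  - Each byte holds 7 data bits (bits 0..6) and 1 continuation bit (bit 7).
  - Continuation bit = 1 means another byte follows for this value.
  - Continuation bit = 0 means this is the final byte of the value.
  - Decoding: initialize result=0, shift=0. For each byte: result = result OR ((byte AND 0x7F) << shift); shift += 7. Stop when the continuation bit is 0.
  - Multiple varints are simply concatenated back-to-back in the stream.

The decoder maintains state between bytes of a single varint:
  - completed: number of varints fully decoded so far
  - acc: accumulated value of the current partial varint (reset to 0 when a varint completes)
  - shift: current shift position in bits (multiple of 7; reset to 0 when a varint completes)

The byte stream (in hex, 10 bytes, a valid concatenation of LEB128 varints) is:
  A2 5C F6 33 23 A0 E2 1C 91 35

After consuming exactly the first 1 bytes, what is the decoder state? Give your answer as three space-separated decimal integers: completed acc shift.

byte[0]=0xA2 cont=1 payload=0x22: acc |= 34<<0 -> completed=0 acc=34 shift=7

Answer: 0 34 7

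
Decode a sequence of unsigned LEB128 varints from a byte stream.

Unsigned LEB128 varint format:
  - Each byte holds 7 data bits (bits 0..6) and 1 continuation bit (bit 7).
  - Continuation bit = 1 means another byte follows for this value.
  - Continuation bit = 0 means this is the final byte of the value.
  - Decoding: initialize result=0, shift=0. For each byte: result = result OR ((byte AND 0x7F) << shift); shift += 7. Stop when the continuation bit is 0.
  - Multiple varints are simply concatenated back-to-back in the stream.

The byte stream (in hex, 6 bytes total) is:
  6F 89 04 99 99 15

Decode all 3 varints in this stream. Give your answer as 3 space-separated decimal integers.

  byte[0]=0x6F cont=0 payload=0x6F=111: acc |= 111<<0 -> acc=111 shift=7 [end]
Varint 1: bytes[0:1] = 6F -> value 111 (1 byte(s))
  byte[1]=0x89 cont=1 payload=0x09=9: acc |= 9<<0 -> acc=9 shift=7
  byte[2]=0x04 cont=0 payload=0x04=4: acc |= 4<<7 -> acc=521 shift=14 [end]
Varint 2: bytes[1:3] = 89 04 -> value 521 (2 byte(s))
  byte[3]=0x99 cont=1 payload=0x19=25: acc |= 25<<0 -> acc=25 shift=7
  byte[4]=0x99 cont=1 payload=0x19=25: acc |= 25<<7 -> acc=3225 shift=14
  byte[5]=0x15 cont=0 payload=0x15=21: acc |= 21<<14 -> acc=347289 shift=21 [end]
Varint 3: bytes[3:6] = 99 99 15 -> value 347289 (3 byte(s))

Answer: 111 521 347289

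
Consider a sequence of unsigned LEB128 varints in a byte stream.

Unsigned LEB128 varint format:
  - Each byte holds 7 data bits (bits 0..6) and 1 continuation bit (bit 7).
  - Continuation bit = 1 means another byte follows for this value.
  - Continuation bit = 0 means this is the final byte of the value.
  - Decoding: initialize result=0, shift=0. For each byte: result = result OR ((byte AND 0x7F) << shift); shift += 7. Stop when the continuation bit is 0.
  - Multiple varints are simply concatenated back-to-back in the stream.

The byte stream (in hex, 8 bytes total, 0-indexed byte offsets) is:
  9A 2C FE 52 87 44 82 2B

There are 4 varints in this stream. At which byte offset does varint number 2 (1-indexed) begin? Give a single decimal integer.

  byte[0]=0x9A cont=1 payload=0x1A=26: acc |= 26<<0 -> acc=26 shift=7
  byte[1]=0x2C cont=0 payload=0x2C=44: acc |= 44<<7 -> acc=5658 shift=14 [end]
Varint 1: bytes[0:2] = 9A 2C -> value 5658 (2 byte(s))
  byte[2]=0xFE cont=1 payload=0x7E=126: acc |= 126<<0 -> acc=126 shift=7
  byte[3]=0x52 cont=0 payload=0x52=82: acc |= 82<<7 -> acc=10622 shift=14 [end]
Varint 2: bytes[2:4] = FE 52 -> value 10622 (2 byte(s))
  byte[4]=0x87 cont=1 payload=0x07=7: acc |= 7<<0 -> acc=7 shift=7
  byte[5]=0x44 cont=0 payload=0x44=68: acc |= 68<<7 -> acc=8711 shift=14 [end]
Varint 3: bytes[4:6] = 87 44 -> value 8711 (2 byte(s))
  byte[6]=0x82 cont=1 payload=0x02=2: acc |= 2<<0 -> acc=2 shift=7
  byte[7]=0x2B cont=0 payload=0x2B=43: acc |= 43<<7 -> acc=5506 shift=14 [end]
Varint 4: bytes[6:8] = 82 2B -> value 5506 (2 byte(s))

Answer: 2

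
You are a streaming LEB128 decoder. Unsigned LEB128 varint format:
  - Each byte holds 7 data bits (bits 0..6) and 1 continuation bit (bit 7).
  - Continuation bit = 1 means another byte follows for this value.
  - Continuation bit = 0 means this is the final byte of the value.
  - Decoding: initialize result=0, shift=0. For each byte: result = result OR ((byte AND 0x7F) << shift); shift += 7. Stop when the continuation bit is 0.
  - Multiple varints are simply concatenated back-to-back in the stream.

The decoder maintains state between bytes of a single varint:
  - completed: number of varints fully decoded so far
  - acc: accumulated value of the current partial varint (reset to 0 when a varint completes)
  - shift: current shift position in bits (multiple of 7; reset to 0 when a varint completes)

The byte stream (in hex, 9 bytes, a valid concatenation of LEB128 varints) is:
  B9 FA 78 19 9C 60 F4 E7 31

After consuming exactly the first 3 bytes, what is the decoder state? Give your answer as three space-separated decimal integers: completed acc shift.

Answer: 1 0 0

Derivation:
byte[0]=0xB9 cont=1 payload=0x39: acc |= 57<<0 -> completed=0 acc=57 shift=7
byte[1]=0xFA cont=1 payload=0x7A: acc |= 122<<7 -> completed=0 acc=15673 shift=14
byte[2]=0x78 cont=0 payload=0x78: varint #1 complete (value=1981753); reset -> completed=1 acc=0 shift=0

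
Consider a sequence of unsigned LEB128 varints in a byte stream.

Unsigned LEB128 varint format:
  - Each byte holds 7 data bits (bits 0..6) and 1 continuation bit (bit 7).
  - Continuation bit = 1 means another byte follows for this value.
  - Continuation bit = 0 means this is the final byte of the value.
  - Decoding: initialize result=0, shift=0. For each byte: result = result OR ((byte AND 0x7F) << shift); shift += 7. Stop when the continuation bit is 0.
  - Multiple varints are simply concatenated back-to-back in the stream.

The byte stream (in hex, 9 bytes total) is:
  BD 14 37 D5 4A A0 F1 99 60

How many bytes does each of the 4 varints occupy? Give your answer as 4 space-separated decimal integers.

  byte[0]=0xBD cont=1 payload=0x3D=61: acc |= 61<<0 -> acc=61 shift=7
  byte[1]=0x14 cont=0 payload=0x14=20: acc |= 20<<7 -> acc=2621 shift=14 [end]
Varint 1: bytes[0:2] = BD 14 -> value 2621 (2 byte(s))
  byte[2]=0x37 cont=0 payload=0x37=55: acc |= 55<<0 -> acc=55 shift=7 [end]
Varint 2: bytes[2:3] = 37 -> value 55 (1 byte(s))
  byte[3]=0xD5 cont=1 payload=0x55=85: acc |= 85<<0 -> acc=85 shift=7
  byte[4]=0x4A cont=0 payload=0x4A=74: acc |= 74<<7 -> acc=9557 shift=14 [end]
Varint 3: bytes[3:5] = D5 4A -> value 9557 (2 byte(s))
  byte[5]=0xA0 cont=1 payload=0x20=32: acc |= 32<<0 -> acc=32 shift=7
  byte[6]=0xF1 cont=1 payload=0x71=113: acc |= 113<<7 -> acc=14496 shift=14
  byte[7]=0x99 cont=1 payload=0x19=25: acc |= 25<<14 -> acc=424096 shift=21
  byte[8]=0x60 cont=0 payload=0x60=96: acc |= 96<<21 -> acc=201750688 shift=28 [end]
Varint 4: bytes[5:9] = A0 F1 99 60 -> value 201750688 (4 byte(s))

Answer: 2 1 2 4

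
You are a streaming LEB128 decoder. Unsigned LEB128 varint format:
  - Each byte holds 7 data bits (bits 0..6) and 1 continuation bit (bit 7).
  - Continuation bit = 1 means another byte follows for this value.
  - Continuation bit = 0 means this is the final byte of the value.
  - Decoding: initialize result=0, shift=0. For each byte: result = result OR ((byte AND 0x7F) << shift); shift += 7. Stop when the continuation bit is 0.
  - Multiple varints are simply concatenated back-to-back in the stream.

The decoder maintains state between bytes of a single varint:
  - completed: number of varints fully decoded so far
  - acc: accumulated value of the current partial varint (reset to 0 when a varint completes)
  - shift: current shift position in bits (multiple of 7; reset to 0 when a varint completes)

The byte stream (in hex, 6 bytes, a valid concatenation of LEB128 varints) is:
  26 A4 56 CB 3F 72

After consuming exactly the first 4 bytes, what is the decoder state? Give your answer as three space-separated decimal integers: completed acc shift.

Answer: 2 75 7

Derivation:
byte[0]=0x26 cont=0 payload=0x26: varint #1 complete (value=38); reset -> completed=1 acc=0 shift=0
byte[1]=0xA4 cont=1 payload=0x24: acc |= 36<<0 -> completed=1 acc=36 shift=7
byte[2]=0x56 cont=0 payload=0x56: varint #2 complete (value=11044); reset -> completed=2 acc=0 shift=0
byte[3]=0xCB cont=1 payload=0x4B: acc |= 75<<0 -> completed=2 acc=75 shift=7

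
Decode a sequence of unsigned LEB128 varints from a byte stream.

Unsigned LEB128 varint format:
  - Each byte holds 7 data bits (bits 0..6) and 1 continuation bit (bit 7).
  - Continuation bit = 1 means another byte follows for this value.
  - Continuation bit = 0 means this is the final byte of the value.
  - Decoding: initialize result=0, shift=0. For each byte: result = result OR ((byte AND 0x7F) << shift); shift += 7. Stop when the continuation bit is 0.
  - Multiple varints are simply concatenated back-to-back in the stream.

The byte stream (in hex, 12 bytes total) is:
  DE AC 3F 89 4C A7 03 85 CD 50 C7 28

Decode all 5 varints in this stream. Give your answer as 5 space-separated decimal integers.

Answer: 1037918 9737 423 1320581 5191

Derivation:
  byte[0]=0xDE cont=1 payload=0x5E=94: acc |= 94<<0 -> acc=94 shift=7
  byte[1]=0xAC cont=1 payload=0x2C=44: acc |= 44<<7 -> acc=5726 shift=14
  byte[2]=0x3F cont=0 payload=0x3F=63: acc |= 63<<14 -> acc=1037918 shift=21 [end]
Varint 1: bytes[0:3] = DE AC 3F -> value 1037918 (3 byte(s))
  byte[3]=0x89 cont=1 payload=0x09=9: acc |= 9<<0 -> acc=9 shift=7
  byte[4]=0x4C cont=0 payload=0x4C=76: acc |= 76<<7 -> acc=9737 shift=14 [end]
Varint 2: bytes[3:5] = 89 4C -> value 9737 (2 byte(s))
  byte[5]=0xA7 cont=1 payload=0x27=39: acc |= 39<<0 -> acc=39 shift=7
  byte[6]=0x03 cont=0 payload=0x03=3: acc |= 3<<7 -> acc=423 shift=14 [end]
Varint 3: bytes[5:7] = A7 03 -> value 423 (2 byte(s))
  byte[7]=0x85 cont=1 payload=0x05=5: acc |= 5<<0 -> acc=5 shift=7
  byte[8]=0xCD cont=1 payload=0x4D=77: acc |= 77<<7 -> acc=9861 shift=14
  byte[9]=0x50 cont=0 payload=0x50=80: acc |= 80<<14 -> acc=1320581 shift=21 [end]
Varint 4: bytes[7:10] = 85 CD 50 -> value 1320581 (3 byte(s))
  byte[10]=0xC7 cont=1 payload=0x47=71: acc |= 71<<0 -> acc=71 shift=7
  byte[11]=0x28 cont=0 payload=0x28=40: acc |= 40<<7 -> acc=5191 shift=14 [end]
Varint 5: bytes[10:12] = C7 28 -> value 5191 (2 byte(s))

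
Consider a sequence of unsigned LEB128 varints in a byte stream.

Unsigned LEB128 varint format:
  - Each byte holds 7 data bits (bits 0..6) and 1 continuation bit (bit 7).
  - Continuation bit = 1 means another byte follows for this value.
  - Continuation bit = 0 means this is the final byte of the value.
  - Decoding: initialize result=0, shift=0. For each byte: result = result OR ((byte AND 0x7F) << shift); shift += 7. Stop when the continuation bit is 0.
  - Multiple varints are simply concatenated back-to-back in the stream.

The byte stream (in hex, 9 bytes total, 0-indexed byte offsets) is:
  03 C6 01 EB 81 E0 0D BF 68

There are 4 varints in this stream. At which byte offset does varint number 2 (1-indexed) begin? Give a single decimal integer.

Answer: 1

Derivation:
  byte[0]=0x03 cont=0 payload=0x03=3: acc |= 3<<0 -> acc=3 shift=7 [end]
Varint 1: bytes[0:1] = 03 -> value 3 (1 byte(s))
  byte[1]=0xC6 cont=1 payload=0x46=70: acc |= 70<<0 -> acc=70 shift=7
  byte[2]=0x01 cont=0 payload=0x01=1: acc |= 1<<7 -> acc=198 shift=14 [end]
Varint 2: bytes[1:3] = C6 01 -> value 198 (2 byte(s))
  byte[3]=0xEB cont=1 payload=0x6B=107: acc |= 107<<0 -> acc=107 shift=7
  byte[4]=0x81 cont=1 payload=0x01=1: acc |= 1<<7 -> acc=235 shift=14
  byte[5]=0xE0 cont=1 payload=0x60=96: acc |= 96<<14 -> acc=1573099 shift=21
  byte[6]=0x0D cont=0 payload=0x0D=13: acc |= 13<<21 -> acc=28836075 shift=28 [end]
Varint 3: bytes[3:7] = EB 81 E0 0D -> value 28836075 (4 byte(s))
  byte[7]=0xBF cont=1 payload=0x3F=63: acc |= 63<<0 -> acc=63 shift=7
  byte[8]=0x68 cont=0 payload=0x68=104: acc |= 104<<7 -> acc=13375 shift=14 [end]
Varint 4: bytes[7:9] = BF 68 -> value 13375 (2 byte(s))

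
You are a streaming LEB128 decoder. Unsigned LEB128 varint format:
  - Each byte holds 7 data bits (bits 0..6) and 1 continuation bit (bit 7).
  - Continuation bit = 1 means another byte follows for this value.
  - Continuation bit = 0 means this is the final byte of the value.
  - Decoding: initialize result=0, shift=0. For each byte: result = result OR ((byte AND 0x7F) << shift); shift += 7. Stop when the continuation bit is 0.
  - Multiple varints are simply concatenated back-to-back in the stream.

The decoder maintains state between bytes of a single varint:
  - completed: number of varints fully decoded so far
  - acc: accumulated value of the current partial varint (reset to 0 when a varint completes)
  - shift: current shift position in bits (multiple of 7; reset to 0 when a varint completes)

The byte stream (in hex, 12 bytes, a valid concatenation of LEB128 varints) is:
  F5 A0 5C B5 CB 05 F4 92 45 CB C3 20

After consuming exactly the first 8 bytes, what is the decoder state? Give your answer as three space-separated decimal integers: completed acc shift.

byte[0]=0xF5 cont=1 payload=0x75: acc |= 117<<0 -> completed=0 acc=117 shift=7
byte[1]=0xA0 cont=1 payload=0x20: acc |= 32<<7 -> completed=0 acc=4213 shift=14
byte[2]=0x5C cont=0 payload=0x5C: varint #1 complete (value=1511541); reset -> completed=1 acc=0 shift=0
byte[3]=0xB5 cont=1 payload=0x35: acc |= 53<<0 -> completed=1 acc=53 shift=7
byte[4]=0xCB cont=1 payload=0x4B: acc |= 75<<7 -> completed=1 acc=9653 shift=14
byte[5]=0x05 cont=0 payload=0x05: varint #2 complete (value=91573); reset -> completed=2 acc=0 shift=0
byte[6]=0xF4 cont=1 payload=0x74: acc |= 116<<0 -> completed=2 acc=116 shift=7
byte[7]=0x92 cont=1 payload=0x12: acc |= 18<<7 -> completed=2 acc=2420 shift=14

Answer: 2 2420 14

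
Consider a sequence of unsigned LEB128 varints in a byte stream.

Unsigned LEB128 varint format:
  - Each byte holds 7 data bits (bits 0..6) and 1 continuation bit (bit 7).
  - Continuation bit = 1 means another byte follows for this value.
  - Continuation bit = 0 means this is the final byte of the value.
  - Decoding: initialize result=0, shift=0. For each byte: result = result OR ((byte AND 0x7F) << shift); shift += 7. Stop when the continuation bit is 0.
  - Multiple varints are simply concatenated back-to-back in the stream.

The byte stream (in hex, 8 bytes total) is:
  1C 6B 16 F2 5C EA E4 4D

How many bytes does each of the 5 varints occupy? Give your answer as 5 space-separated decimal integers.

  byte[0]=0x1C cont=0 payload=0x1C=28: acc |= 28<<0 -> acc=28 shift=7 [end]
Varint 1: bytes[0:1] = 1C -> value 28 (1 byte(s))
  byte[1]=0x6B cont=0 payload=0x6B=107: acc |= 107<<0 -> acc=107 shift=7 [end]
Varint 2: bytes[1:2] = 6B -> value 107 (1 byte(s))
  byte[2]=0x16 cont=0 payload=0x16=22: acc |= 22<<0 -> acc=22 shift=7 [end]
Varint 3: bytes[2:3] = 16 -> value 22 (1 byte(s))
  byte[3]=0xF2 cont=1 payload=0x72=114: acc |= 114<<0 -> acc=114 shift=7
  byte[4]=0x5C cont=0 payload=0x5C=92: acc |= 92<<7 -> acc=11890 shift=14 [end]
Varint 4: bytes[3:5] = F2 5C -> value 11890 (2 byte(s))
  byte[5]=0xEA cont=1 payload=0x6A=106: acc |= 106<<0 -> acc=106 shift=7
  byte[6]=0xE4 cont=1 payload=0x64=100: acc |= 100<<7 -> acc=12906 shift=14
  byte[7]=0x4D cont=0 payload=0x4D=77: acc |= 77<<14 -> acc=1274474 shift=21 [end]
Varint 5: bytes[5:8] = EA E4 4D -> value 1274474 (3 byte(s))

Answer: 1 1 1 2 3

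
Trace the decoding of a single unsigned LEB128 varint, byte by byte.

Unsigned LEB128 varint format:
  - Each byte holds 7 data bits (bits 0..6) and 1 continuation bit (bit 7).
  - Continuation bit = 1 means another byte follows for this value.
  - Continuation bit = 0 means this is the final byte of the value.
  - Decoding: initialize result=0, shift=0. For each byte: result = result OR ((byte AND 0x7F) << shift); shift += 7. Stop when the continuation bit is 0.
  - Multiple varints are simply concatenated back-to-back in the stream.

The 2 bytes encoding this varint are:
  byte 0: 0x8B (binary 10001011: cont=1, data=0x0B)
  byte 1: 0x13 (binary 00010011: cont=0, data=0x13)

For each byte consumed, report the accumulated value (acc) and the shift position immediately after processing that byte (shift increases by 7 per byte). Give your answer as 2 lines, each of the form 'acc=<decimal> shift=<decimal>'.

Answer: acc=11 shift=7
acc=2443 shift=14

Derivation:
byte 0=0x8B: payload=0x0B=11, contrib = 11<<0 = 11; acc -> 11, shift -> 7
byte 1=0x13: payload=0x13=19, contrib = 19<<7 = 2432; acc -> 2443, shift -> 14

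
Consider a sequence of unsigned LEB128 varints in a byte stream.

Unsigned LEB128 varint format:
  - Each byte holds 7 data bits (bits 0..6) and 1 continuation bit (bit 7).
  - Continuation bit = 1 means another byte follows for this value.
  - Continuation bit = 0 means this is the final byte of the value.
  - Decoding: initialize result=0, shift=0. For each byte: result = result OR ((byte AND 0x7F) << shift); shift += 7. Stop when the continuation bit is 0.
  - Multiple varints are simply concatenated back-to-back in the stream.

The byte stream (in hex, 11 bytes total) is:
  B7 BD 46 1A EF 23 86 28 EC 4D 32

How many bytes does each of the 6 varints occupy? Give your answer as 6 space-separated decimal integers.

Answer: 3 1 2 2 2 1

Derivation:
  byte[0]=0xB7 cont=1 payload=0x37=55: acc |= 55<<0 -> acc=55 shift=7
  byte[1]=0xBD cont=1 payload=0x3D=61: acc |= 61<<7 -> acc=7863 shift=14
  byte[2]=0x46 cont=0 payload=0x46=70: acc |= 70<<14 -> acc=1154743 shift=21 [end]
Varint 1: bytes[0:3] = B7 BD 46 -> value 1154743 (3 byte(s))
  byte[3]=0x1A cont=0 payload=0x1A=26: acc |= 26<<0 -> acc=26 shift=7 [end]
Varint 2: bytes[3:4] = 1A -> value 26 (1 byte(s))
  byte[4]=0xEF cont=1 payload=0x6F=111: acc |= 111<<0 -> acc=111 shift=7
  byte[5]=0x23 cont=0 payload=0x23=35: acc |= 35<<7 -> acc=4591 shift=14 [end]
Varint 3: bytes[4:6] = EF 23 -> value 4591 (2 byte(s))
  byte[6]=0x86 cont=1 payload=0x06=6: acc |= 6<<0 -> acc=6 shift=7
  byte[7]=0x28 cont=0 payload=0x28=40: acc |= 40<<7 -> acc=5126 shift=14 [end]
Varint 4: bytes[6:8] = 86 28 -> value 5126 (2 byte(s))
  byte[8]=0xEC cont=1 payload=0x6C=108: acc |= 108<<0 -> acc=108 shift=7
  byte[9]=0x4D cont=0 payload=0x4D=77: acc |= 77<<7 -> acc=9964 shift=14 [end]
Varint 5: bytes[8:10] = EC 4D -> value 9964 (2 byte(s))
  byte[10]=0x32 cont=0 payload=0x32=50: acc |= 50<<0 -> acc=50 shift=7 [end]
Varint 6: bytes[10:11] = 32 -> value 50 (1 byte(s))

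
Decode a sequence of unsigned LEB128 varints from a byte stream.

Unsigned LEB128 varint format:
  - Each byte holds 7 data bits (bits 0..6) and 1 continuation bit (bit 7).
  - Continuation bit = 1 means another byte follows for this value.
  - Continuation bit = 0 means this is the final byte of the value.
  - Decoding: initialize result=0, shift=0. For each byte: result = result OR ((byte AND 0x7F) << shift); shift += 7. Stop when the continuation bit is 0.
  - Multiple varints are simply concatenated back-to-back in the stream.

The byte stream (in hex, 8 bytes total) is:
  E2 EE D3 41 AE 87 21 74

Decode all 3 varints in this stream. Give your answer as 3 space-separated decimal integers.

Answer: 137688930 541614 116

Derivation:
  byte[0]=0xE2 cont=1 payload=0x62=98: acc |= 98<<0 -> acc=98 shift=7
  byte[1]=0xEE cont=1 payload=0x6E=110: acc |= 110<<7 -> acc=14178 shift=14
  byte[2]=0xD3 cont=1 payload=0x53=83: acc |= 83<<14 -> acc=1374050 shift=21
  byte[3]=0x41 cont=0 payload=0x41=65: acc |= 65<<21 -> acc=137688930 shift=28 [end]
Varint 1: bytes[0:4] = E2 EE D3 41 -> value 137688930 (4 byte(s))
  byte[4]=0xAE cont=1 payload=0x2E=46: acc |= 46<<0 -> acc=46 shift=7
  byte[5]=0x87 cont=1 payload=0x07=7: acc |= 7<<7 -> acc=942 shift=14
  byte[6]=0x21 cont=0 payload=0x21=33: acc |= 33<<14 -> acc=541614 shift=21 [end]
Varint 2: bytes[4:7] = AE 87 21 -> value 541614 (3 byte(s))
  byte[7]=0x74 cont=0 payload=0x74=116: acc |= 116<<0 -> acc=116 shift=7 [end]
Varint 3: bytes[7:8] = 74 -> value 116 (1 byte(s))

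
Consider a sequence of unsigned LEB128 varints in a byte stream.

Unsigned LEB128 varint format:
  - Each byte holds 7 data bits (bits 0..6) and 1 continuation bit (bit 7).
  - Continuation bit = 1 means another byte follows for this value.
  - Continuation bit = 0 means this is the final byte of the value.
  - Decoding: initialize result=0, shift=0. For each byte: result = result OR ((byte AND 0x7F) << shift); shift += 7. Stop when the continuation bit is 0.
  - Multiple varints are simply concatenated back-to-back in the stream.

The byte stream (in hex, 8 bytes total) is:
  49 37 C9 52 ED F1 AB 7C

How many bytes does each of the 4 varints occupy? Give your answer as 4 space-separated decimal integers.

  byte[0]=0x49 cont=0 payload=0x49=73: acc |= 73<<0 -> acc=73 shift=7 [end]
Varint 1: bytes[0:1] = 49 -> value 73 (1 byte(s))
  byte[1]=0x37 cont=0 payload=0x37=55: acc |= 55<<0 -> acc=55 shift=7 [end]
Varint 2: bytes[1:2] = 37 -> value 55 (1 byte(s))
  byte[2]=0xC9 cont=1 payload=0x49=73: acc |= 73<<0 -> acc=73 shift=7
  byte[3]=0x52 cont=0 payload=0x52=82: acc |= 82<<7 -> acc=10569 shift=14 [end]
Varint 3: bytes[2:4] = C9 52 -> value 10569 (2 byte(s))
  byte[4]=0xED cont=1 payload=0x6D=109: acc |= 109<<0 -> acc=109 shift=7
  byte[5]=0xF1 cont=1 payload=0x71=113: acc |= 113<<7 -> acc=14573 shift=14
  byte[6]=0xAB cont=1 payload=0x2B=43: acc |= 43<<14 -> acc=719085 shift=21
  byte[7]=0x7C cont=0 payload=0x7C=124: acc |= 124<<21 -> acc=260765933 shift=28 [end]
Varint 4: bytes[4:8] = ED F1 AB 7C -> value 260765933 (4 byte(s))

Answer: 1 1 2 4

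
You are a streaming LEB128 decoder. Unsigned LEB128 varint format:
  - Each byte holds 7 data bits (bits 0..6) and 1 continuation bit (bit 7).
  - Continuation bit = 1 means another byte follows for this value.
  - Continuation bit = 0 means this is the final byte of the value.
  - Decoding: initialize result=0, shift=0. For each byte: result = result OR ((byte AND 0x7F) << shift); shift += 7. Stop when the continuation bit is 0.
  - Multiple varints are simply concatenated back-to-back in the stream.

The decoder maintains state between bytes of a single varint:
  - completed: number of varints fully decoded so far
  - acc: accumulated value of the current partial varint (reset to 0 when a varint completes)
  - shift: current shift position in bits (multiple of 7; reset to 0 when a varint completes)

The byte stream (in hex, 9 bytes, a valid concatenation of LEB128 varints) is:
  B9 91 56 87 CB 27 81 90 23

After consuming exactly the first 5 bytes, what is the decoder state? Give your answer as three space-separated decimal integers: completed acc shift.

Answer: 1 9607 14

Derivation:
byte[0]=0xB9 cont=1 payload=0x39: acc |= 57<<0 -> completed=0 acc=57 shift=7
byte[1]=0x91 cont=1 payload=0x11: acc |= 17<<7 -> completed=0 acc=2233 shift=14
byte[2]=0x56 cont=0 payload=0x56: varint #1 complete (value=1411257); reset -> completed=1 acc=0 shift=0
byte[3]=0x87 cont=1 payload=0x07: acc |= 7<<0 -> completed=1 acc=7 shift=7
byte[4]=0xCB cont=1 payload=0x4B: acc |= 75<<7 -> completed=1 acc=9607 shift=14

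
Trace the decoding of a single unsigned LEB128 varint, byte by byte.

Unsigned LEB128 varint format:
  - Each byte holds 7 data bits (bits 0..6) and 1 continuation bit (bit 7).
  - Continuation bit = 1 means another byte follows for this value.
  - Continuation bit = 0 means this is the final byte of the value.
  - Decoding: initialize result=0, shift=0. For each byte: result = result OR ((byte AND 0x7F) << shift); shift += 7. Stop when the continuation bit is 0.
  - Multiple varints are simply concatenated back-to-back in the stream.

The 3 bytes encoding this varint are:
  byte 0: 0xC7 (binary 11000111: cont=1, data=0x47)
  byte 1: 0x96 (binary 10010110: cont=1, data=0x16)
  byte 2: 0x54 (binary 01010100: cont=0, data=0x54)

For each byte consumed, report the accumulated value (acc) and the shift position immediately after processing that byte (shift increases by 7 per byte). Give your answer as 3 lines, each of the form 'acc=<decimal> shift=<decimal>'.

Answer: acc=71 shift=7
acc=2887 shift=14
acc=1379143 shift=21

Derivation:
byte 0=0xC7: payload=0x47=71, contrib = 71<<0 = 71; acc -> 71, shift -> 7
byte 1=0x96: payload=0x16=22, contrib = 22<<7 = 2816; acc -> 2887, shift -> 14
byte 2=0x54: payload=0x54=84, contrib = 84<<14 = 1376256; acc -> 1379143, shift -> 21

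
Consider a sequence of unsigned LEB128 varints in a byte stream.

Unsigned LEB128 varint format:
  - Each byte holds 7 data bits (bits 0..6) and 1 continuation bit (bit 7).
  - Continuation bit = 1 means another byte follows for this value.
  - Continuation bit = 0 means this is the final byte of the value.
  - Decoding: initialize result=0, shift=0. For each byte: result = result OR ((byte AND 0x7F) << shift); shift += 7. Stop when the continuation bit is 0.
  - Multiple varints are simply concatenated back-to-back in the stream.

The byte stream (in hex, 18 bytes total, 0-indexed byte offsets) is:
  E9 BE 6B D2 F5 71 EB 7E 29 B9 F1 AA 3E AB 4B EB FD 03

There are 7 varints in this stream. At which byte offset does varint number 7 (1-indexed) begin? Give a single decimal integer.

  byte[0]=0xE9 cont=1 payload=0x69=105: acc |= 105<<0 -> acc=105 shift=7
  byte[1]=0xBE cont=1 payload=0x3E=62: acc |= 62<<7 -> acc=8041 shift=14
  byte[2]=0x6B cont=0 payload=0x6B=107: acc |= 107<<14 -> acc=1761129 shift=21 [end]
Varint 1: bytes[0:3] = E9 BE 6B -> value 1761129 (3 byte(s))
  byte[3]=0xD2 cont=1 payload=0x52=82: acc |= 82<<0 -> acc=82 shift=7
  byte[4]=0xF5 cont=1 payload=0x75=117: acc |= 117<<7 -> acc=15058 shift=14
  byte[5]=0x71 cont=0 payload=0x71=113: acc |= 113<<14 -> acc=1866450 shift=21 [end]
Varint 2: bytes[3:6] = D2 F5 71 -> value 1866450 (3 byte(s))
  byte[6]=0xEB cont=1 payload=0x6B=107: acc |= 107<<0 -> acc=107 shift=7
  byte[7]=0x7E cont=0 payload=0x7E=126: acc |= 126<<7 -> acc=16235 shift=14 [end]
Varint 3: bytes[6:8] = EB 7E -> value 16235 (2 byte(s))
  byte[8]=0x29 cont=0 payload=0x29=41: acc |= 41<<0 -> acc=41 shift=7 [end]
Varint 4: bytes[8:9] = 29 -> value 41 (1 byte(s))
  byte[9]=0xB9 cont=1 payload=0x39=57: acc |= 57<<0 -> acc=57 shift=7
  byte[10]=0xF1 cont=1 payload=0x71=113: acc |= 113<<7 -> acc=14521 shift=14
  byte[11]=0xAA cont=1 payload=0x2A=42: acc |= 42<<14 -> acc=702649 shift=21
  byte[12]=0x3E cont=0 payload=0x3E=62: acc |= 62<<21 -> acc=130726073 shift=28 [end]
Varint 5: bytes[9:13] = B9 F1 AA 3E -> value 130726073 (4 byte(s))
  byte[13]=0xAB cont=1 payload=0x2B=43: acc |= 43<<0 -> acc=43 shift=7
  byte[14]=0x4B cont=0 payload=0x4B=75: acc |= 75<<7 -> acc=9643 shift=14 [end]
Varint 6: bytes[13:15] = AB 4B -> value 9643 (2 byte(s))
  byte[15]=0xEB cont=1 payload=0x6B=107: acc |= 107<<0 -> acc=107 shift=7
  byte[16]=0xFD cont=1 payload=0x7D=125: acc |= 125<<7 -> acc=16107 shift=14
  byte[17]=0x03 cont=0 payload=0x03=3: acc |= 3<<14 -> acc=65259 shift=21 [end]
Varint 7: bytes[15:18] = EB FD 03 -> value 65259 (3 byte(s))

Answer: 15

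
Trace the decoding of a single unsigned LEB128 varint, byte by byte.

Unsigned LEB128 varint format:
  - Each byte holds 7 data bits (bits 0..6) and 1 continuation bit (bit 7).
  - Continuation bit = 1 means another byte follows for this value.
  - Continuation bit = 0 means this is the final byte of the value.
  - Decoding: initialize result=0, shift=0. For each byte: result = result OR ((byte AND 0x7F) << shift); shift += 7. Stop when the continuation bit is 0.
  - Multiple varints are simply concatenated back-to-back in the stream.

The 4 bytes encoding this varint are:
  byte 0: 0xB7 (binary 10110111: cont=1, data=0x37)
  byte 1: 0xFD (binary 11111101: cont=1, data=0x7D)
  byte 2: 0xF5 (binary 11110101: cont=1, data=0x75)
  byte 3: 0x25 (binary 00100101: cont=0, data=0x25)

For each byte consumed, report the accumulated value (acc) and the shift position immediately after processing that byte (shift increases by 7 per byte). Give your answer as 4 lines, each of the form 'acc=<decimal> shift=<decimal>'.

Answer: acc=55 shift=7
acc=16055 shift=14
acc=1932983 shift=21
acc=79527607 shift=28

Derivation:
byte 0=0xB7: payload=0x37=55, contrib = 55<<0 = 55; acc -> 55, shift -> 7
byte 1=0xFD: payload=0x7D=125, contrib = 125<<7 = 16000; acc -> 16055, shift -> 14
byte 2=0xF5: payload=0x75=117, contrib = 117<<14 = 1916928; acc -> 1932983, shift -> 21
byte 3=0x25: payload=0x25=37, contrib = 37<<21 = 77594624; acc -> 79527607, shift -> 28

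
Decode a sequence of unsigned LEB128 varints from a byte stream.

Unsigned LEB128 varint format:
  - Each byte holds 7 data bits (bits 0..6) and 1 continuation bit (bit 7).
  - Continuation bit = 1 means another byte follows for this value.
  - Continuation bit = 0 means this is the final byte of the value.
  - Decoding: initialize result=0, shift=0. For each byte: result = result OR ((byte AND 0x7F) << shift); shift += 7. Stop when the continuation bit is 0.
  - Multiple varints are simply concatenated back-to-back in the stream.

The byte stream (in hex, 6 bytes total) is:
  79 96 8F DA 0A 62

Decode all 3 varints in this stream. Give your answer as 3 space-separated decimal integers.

Answer: 121 22448022 98

Derivation:
  byte[0]=0x79 cont=0 payload=0x79=121: acc |= 121<<0 -> acc=121 shift=7 [end]
Varint 1: bytes[0:1] = 79 -> value 121 (1 byte(s))
  byte[1]=0x96 cont=1 payload=0x16=22: acc |= 22<<0 -> acc=22 shift=7
  byte[2]=0x8F cont=1 payload=0x0F=15: acc |= 15<<7 -> acc=1942 shift=14
  byte[3]=0xDA cont=1 payload=0x5A=90: acc |= 90<<14 -> acc=1476502 shift=21
  byte[4]=0x0A cont=0 payload=0x0A=10: acc |= 10<<21 -> acc=22448022 shift=28 [end]
Varint 2: bytes[1:5] = 96 8F DA 0A -> value 22448022 (4 byte(s))
  byte[5]=0x62 cont=0 payload=0x62=98: acc |= 98<<0 -> acc=98 shift=7 [end]
Varint 3: bytes[5:6] = 62 -> value 98 (1 byte(s))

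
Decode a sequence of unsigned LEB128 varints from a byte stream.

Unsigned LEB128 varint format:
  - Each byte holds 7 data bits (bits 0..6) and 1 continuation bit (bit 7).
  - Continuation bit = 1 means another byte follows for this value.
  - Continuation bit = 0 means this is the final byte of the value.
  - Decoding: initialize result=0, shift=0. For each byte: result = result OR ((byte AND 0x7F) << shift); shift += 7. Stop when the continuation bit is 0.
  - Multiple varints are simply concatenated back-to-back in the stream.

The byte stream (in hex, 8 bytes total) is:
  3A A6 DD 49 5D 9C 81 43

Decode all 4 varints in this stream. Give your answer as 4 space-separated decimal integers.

  byte[0]=0x3A cont=0 payload=0x3A=58: acc |= 58<<0 -> acc=58 shift=7 [end]
Varint 1: bytes[0:1] = 3A -> value 58 (1 byte(s))
  byte[1]=0xA6 cont=1 payload=0x26=38: acc |= 38<<0 -> acc=38 shift=7
  byte[2]=0xDD cont=1 payload=0x5D=93: acc |= 93<<7 -> acc=11942 shift=14
  byte[3]=0x49 cont=0 payload=0x49=73: acc |= 73<<14 -> acc=1207974 shift=21 [end]
Varint 2: bytes[1:4] = A6 DD 49 -> value 1207974 (3 byte(s))
  byte[4]=0x5D cont=0 payload=0x5D=93: acc |= 93<<0 -> acc=93 shift=7 [end]
Varint 3: bytes[4:5] = 5D -> value 93 (1 byte(s))
  byte[5]=0x9C cont=1 payload=0x1C=28: acc |= 28<<0 -> acc=28 shift=7
  byte[6]=0x81 cont=1 payload=0x01=1: acc |= 1<<7 -> acc=156 shift=14
  byte[7]=0x43 cont=0 payload=0x43=67: acc |= 67<<14 -> acc=1097884 shift=21 [end]
Varint 4: bytes[5:8] = 9C 81 43 -> value 1097884 (3 byte(s))

Answer: 58 1207974 93 1097884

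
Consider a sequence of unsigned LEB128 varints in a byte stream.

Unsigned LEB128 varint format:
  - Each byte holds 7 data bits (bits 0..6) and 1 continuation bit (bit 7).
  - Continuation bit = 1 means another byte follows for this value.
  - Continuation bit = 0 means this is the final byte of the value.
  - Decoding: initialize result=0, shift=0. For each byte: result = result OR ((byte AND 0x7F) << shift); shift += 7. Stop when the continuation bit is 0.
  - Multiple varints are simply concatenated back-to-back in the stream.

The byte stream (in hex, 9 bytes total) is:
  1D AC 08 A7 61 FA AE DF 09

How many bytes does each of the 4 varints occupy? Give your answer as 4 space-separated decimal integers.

  byte[0]=0x1D cont=0 payload=0x1D=29: acc |= 29<<0 -> acc=29 shift=7 [end]
Varint 1: bytes[0:1] = 1D -> value 29 (1 byte(s))
  byte[1]=0xAC cont=1 payload=0x2C=44: acc |= 44<<0 -> acc=44 shift=7
  byte[2]=0x08 cont=0 payload=0x08=8: acc |= 8<<7 -> acc=1068 shift=14 [end]
Varint 2: bytes[1:3] = AC 08 -> value 1068 (2 byte(s))
  byte[3]=0xA7 cont=1 payload=0x27=39: acc |= 39<<0 -> acc=39 shift=7
  byte[4]=0x61 cont=0 payload=0x61=97: acc |= 97<<7 -> acc=12455 shift=14 [end]
Varint 3: bytes[3:5] = A7 61 -> value 12455 (2 byte(s))
  byte[5]=0xFA cont=1 payload=0x7A=122: acc |= 122<<0 -> acc=122 shift=7
  byte[6]=0xAE cont=1 payload=0x2E=46: acc |= 46<<7 -> acc=6010 shift=14
  byte[7]=0xDF cont=1 payload=0x5F=95: acc |= 95<<14 -> acc=1562490 shift=21
  byte[8]=0x09 cont=0 payload=0x09=9: acc |= 9<<21 -> acc=20436858 shift=28 [end]
Varint 4: bytes[5:9] = FA AE DF 09 -> value 20436858 (4 byte(s))

Answer: 1 2 2 4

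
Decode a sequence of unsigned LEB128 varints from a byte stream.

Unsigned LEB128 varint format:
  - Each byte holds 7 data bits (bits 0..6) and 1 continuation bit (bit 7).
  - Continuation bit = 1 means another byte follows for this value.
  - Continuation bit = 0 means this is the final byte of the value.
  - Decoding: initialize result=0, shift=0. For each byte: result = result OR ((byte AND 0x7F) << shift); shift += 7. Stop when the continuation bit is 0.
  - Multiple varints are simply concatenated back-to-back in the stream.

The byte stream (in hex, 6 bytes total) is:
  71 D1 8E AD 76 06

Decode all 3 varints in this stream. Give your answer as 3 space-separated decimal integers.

  byte[0]=0x71 cont=0 payload=0x71=113: acc |= 113<<0 -> acc=113 shift=7 [end]
Varint 1: bytes[0:1] = 71 -> value 113 (1 byte(s))
  byte[1]=0xD1 cont=1 payload=0x51=81: acc |= 81<<0 -> acc=81 shift=7
  byte[2]=0x8E cont=1 payload=0x0E=14: acc |= 14<<7 -> acc=1873 shift=14
  byte[3]=0xAD cont=1 payload=0x2D=45: acc |= 45<<14 -> acc=739153 shift=21
  byte[4]=0x76 cont=0 payload=0x76=118: acc |= 118<<21 -> acc=248203089 shift=28 [end]
Varint 2: bytes[1:5] = D1 8E AD 76 -> value 248203089 (4 byte(s))
  byte[5]=0x06 cont=0 payload=0x06=6: acc |= 6<<0 -> acc=6 shift=7 [end]
Varint 3: bytes[5:6] = 06 -> value 6 (1 byte(s))

Answer: 113 248203089 6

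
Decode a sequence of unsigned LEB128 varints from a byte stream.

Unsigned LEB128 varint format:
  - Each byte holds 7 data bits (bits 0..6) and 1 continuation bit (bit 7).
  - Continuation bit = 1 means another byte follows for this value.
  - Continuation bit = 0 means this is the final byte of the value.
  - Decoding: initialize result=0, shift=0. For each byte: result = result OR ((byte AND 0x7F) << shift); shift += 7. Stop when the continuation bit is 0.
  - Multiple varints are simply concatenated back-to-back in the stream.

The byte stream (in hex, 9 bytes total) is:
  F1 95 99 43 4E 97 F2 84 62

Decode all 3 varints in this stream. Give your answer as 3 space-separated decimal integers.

Answer: 140921585 78 205601047

Derivation:
  byte[0]=0xF1 cont=1 payload=0x71=113: acc |= 113<<0 -> acc=113 shift=7
  byte[1]=0x95 cont=1 payload=0x15=21: acc |= 21<<7 -> acc=2801 shift=14
  byte[2]=0x99 cont=1 payload=0x19=25: acc |= 25<<14 -> acc=412401 shift=21
  byte[3]=0x43 cont=0 payload=0x43=67: acc |= 67<<21 -> acc=140921585 shift=28 [end]
Varint 1: bytes[0:4] = F1 95 99 43 -> value 140921585 (4 byte(s))
  byte[4]=0x4E cont=0 payload=0x4E=78: acc |= 78<<0 -> acc=78 shift=7 [end]
Varint 2: bytes[4:5] = 4E -> value 78 (1 byte(s))
  byte[5]=0x97 cont=1 payload=0x17=23: acc |= 23<<0 -> acc=23 shift=7
  byte[6]=0xF2 cont=1 payload=0x72=114: acc |= 114<<7 -> acc=14615 shift=14
  byte[7]=0x84 cont=1 payload=0x04=4: acc |= 4<<14 -> acc=80151 shift=21
  byte[8]=0x62 cont=0 payload=0x62=98: acc |= 98<<21 -> acc=205601047 shift=28 [end]
Varint 3: bytes[5:9] = 97 F2 84 62 -> value 205601047 (4 byte(s))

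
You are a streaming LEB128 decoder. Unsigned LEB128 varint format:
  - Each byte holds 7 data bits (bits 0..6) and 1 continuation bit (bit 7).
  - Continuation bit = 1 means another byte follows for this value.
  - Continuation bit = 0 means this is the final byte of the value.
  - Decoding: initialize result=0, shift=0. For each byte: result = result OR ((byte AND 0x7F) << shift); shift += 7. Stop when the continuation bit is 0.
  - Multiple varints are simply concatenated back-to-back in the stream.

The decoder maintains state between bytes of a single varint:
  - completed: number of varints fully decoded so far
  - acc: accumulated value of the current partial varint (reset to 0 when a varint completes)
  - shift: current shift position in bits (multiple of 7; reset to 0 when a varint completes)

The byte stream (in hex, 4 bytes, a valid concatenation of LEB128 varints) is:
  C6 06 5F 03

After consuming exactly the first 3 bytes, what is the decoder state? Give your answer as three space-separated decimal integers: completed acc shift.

Answer: 2 0 0

Derivation:
byte[0]=0xC6 cont=1 payload=0x46: acc |= 70<<0 -> completed=0 acc=70 shift=7
byte[1]=0x06 cont=0 payload=0x06: varint #1 complete (value=838); reset -> completed=1 acc=0 shift=0
byte[2]=0x5F cont=0 payload=0x5F: varint #2 complete (value=95); reset -> completed=2 acc=0 shift=0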